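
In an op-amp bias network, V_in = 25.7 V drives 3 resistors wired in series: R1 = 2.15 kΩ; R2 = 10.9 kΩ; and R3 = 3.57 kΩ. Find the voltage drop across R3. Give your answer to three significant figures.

Total series resistance ΣR = 2.15 + 10.9 + 3.57 = 16.62 kΩ.
By the voltage-divider rule, V = 25.7 × 3.570/16.62 = 5.520 V.

V ≈ 5.52 V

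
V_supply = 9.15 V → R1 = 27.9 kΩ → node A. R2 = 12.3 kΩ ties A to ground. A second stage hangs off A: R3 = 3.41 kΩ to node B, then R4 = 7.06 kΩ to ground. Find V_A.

Looking into the second stage from A: R3 + R4 = 10.47 kΩ appears in parallel with R2.
Effective lower resistance at A: R2 ‖ 10.47 = 5.656 kΩ.
V_A = 9.15 × 5.656/(27.9 + 5.656) = 1.542 V.

V_A ≈ 1.54 V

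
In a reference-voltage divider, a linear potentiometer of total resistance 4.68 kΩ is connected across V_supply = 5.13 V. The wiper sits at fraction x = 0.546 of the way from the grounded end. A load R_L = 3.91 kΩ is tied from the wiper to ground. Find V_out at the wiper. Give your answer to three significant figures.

V_out ≈ 2.16 V

The pot divides into 2.125 kΩ above the wiper and 2.555 kΩ below.
R_L loads the lower segment: effective lower R = 1.545 kΩ.
V_out = 5.13 × 1.545/(2.125 + 1.545) = 2.160 V.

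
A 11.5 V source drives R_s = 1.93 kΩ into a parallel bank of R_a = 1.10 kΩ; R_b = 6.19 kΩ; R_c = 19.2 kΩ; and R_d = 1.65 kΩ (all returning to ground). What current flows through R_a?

I ≈ 2.41 mA

Equivalent of the parallel group: R_p = 0.5784 kΩ.
V_A by voltage divider: V_A = 11.5 × 0.5784/(1.93 + 0.5784) = 2.652 V.
I(R_a) = V_A / R_a = 2.652/1.10 = 2.411 mA.
(Equivalently: I_total = 4.585 mA, then current-divider fraction G_k/ΣG = 0.5259.)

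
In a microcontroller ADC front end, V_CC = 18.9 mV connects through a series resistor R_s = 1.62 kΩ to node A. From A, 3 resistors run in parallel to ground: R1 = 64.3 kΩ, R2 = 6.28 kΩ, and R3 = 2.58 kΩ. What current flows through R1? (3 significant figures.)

Parallel bank: R_p = 1/(1/64.3 + 1/6.28 + 1/2.58) = 1.778 kΩ.
V_A by voltage divider: V_A = 18.9 × 1.778/(1.62 + 1.778) = 9.890 mV.
Branch current I = V_A/R1 = 9.890/64.3 = 0.1538 µA.

I ≈ 0.154 µA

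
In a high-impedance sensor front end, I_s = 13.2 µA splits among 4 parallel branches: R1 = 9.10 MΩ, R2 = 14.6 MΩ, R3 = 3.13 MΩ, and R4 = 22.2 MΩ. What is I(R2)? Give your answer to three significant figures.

Conductances: ΣG = 1/9.10 + 1/14.6 + 1/3.13 + 1/22.2 = 0.5429 (1/MΩ).
Current divider: I(R2) = I_s · G_k/ΣG = 13.2 × (0.06849/0.5429) = 13.2 × 0.1262 = 1.665 µA.

I ≈ 1.67 µA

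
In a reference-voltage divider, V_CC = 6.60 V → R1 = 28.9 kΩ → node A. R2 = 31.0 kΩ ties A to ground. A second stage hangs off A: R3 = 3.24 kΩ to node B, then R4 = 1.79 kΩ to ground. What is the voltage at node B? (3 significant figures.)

Looking into the second stage from A: R3 + R4 = 5.030 kΩ appears in parallel with R2.
Effective lower resistance at A: R2 ‖ 5.030 = 4.328 kΩ.
First divider: V_A = V_CC · 4.328/(28.9 + 4.328) = 0.8596 V.
Then the unloaded second divider: V_B = V_A × R4/(R3+R4) = 0.8596 × 0.3559 = 0.3059 V.

V_B ≈ 0.306 V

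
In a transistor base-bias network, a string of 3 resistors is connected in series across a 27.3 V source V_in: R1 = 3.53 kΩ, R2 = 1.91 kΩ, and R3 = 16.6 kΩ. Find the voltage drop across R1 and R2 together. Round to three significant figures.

V ≈ 6.74 V

Total series resistance ΣR = 3.53 + 1.91 + 16.6 = 22.04 kΩ.
R_{R1..R2} = 3.53 + 1.91 = 5.440 kΩ.
V = V_in · R/ΣR = 27.3 × 0.2468 = 6.738 V.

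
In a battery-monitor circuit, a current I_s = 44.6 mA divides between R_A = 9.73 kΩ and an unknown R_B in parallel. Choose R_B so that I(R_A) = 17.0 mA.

R_B ≈ 5.99 kΩ

In a two-way split, I_A/I_s = R_B/(R_A + R_B).
With f = 0.3812, R_B = R_A · f/(1−f) = 9.73 × 0.6159 = 5.993 kΩ.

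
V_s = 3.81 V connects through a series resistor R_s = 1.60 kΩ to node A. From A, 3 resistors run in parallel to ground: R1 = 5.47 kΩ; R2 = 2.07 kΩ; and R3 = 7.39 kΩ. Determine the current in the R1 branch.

I ≈ 0.305 mA

Combine the parallel branches: R_p = (1/5.47 + 1/2.07 + 1/7.39)⁻¹ = 1.248 kΩ.
Node voltage V_A = V_s · R_p/(R_s + R_p) = 3.81 × 0.4382 = 1.670 V.
I(R1) = V_A / R1 = 1.670/5.47 = 0.3052 mA.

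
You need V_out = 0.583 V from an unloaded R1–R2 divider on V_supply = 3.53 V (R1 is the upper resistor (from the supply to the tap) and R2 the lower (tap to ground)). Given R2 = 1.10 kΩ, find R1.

R1 ≈ 5.56 kΩ

Required fraction k = V_out/V_supply = 0.1652.
Rearranging, R1 = R2·(1−k)/k = 1.10 × 5.055 = 5.560 kΩ.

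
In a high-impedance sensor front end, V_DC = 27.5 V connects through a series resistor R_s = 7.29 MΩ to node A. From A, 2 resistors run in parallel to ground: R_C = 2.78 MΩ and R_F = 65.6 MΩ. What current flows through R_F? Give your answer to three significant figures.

Parallel bank: R_p = 1/(1/2.78 + 1/65.6) = 2.667 MΩ.
V_A = 27.5 × 2.667/9.957 = 7.366 V.
I(R_F) = V_A / R_F = 7.366/65.6 = 0.1123 µA.

I ≈ 0.112 µA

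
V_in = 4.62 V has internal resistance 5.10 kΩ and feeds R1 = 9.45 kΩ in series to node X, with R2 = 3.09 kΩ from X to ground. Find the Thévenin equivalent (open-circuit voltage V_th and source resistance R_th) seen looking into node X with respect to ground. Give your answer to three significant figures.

R1' = 5.10 + 9.45 = 14.55 kΩ (source resistance + R1).
With X open, the divider is unloaded: V_th = 4.62 × 3.09/17.64 = 0.8093 V.
Looking into X with the source shorted: R_th = R1'·R2/(R1'+R2) = 14.55 × 3.09/17.64 = 2.549 kΩ.

V_th ≈ 0.809 V, R_th ≈ 2.55 kΩ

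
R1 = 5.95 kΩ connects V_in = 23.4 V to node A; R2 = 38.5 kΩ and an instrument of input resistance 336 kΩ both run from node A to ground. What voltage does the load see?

The load sits in parallel with R2, giving an effective lower resistance R2' = R2·R_L/(R2+R_L) = 34.54 kΩ.
Voltage divider with the loaded lower leg: V_out = 23.4 × 34.54/(5.95 + 34.54) = 23.4 × 0.8531 = 19.96 V.
(Unloaded it would be 20.3 V; the load pulls it down.)

V_out ≈ 20.0 V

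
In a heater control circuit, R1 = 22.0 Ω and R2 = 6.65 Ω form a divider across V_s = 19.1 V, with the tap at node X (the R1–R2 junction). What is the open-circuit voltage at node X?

V_th is the unloaded tap voltage: V_s · R2/(R1+R2) = 19.1 × 0.2321 = 4.433 V.

V_th ≈ 4.43 V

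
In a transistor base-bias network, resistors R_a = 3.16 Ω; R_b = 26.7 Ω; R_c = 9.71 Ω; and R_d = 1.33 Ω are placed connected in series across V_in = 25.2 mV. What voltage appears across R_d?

V ≈ 0.819 mV

Total series resistance ΣR = 3.16 + 26.7 + 9.71 + 1.33 = 40.90 Ω.
Voltage divider: V = V_in · (1.330 / 40.90) = 25.2 × 0.03252 = 0.8195 mV.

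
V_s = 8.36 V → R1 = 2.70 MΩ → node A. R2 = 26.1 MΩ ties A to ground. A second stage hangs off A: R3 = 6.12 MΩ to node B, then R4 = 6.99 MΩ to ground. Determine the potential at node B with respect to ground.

V_B ≈ 3.40 V

Node A sees R2 in parallel with the series input of stage 2, R3 + R4 = 13.11 MΩ.
R2 ‖ (R3+R4) = 8.727 MΩ.
First divider: V_A = V_s · 8.727/(2.70 + 8.727) = 6.385 V.
Then the unloaded second divider: V_B = V_A × R4/(R3+R4) = 6.385 × 0.5332 = 3.404 V.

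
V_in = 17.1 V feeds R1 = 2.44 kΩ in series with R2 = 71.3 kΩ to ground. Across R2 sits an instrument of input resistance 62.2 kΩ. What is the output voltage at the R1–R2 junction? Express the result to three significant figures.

The load sits in parallel with R2, giving an effective lower resistance R2' = R2·R_L/(R2+R_L) = 33.22 kΩ.
Then V_out = V_in · R2'/(R1 + R2') = 17.1 × 33.22/35.66 = 15.93 V.
(Unloaded it would be 16.5 V; the load pulls it down.)

V_out ≈ 15.9 V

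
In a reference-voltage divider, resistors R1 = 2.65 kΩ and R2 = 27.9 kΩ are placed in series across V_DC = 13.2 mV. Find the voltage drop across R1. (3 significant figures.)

Series total: ΣR = 2.65 + 27.9 = 30.55 kΩ.
V = V_DC · R/ΣR = 13.2 × 0.08674 = 1.145 mV.

V ≈ 1.15 mV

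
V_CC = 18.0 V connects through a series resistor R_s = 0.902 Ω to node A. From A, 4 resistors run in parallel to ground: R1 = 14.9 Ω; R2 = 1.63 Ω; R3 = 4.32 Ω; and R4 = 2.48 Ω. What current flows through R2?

Combine the parallel branches: R_p = (1/14.9 + 1/1.63 + 1/4.32 + 1/2.48)⁻¹ = 0.7603 Ω.
V_A = 18.0 × 0.7603/1.662 = 8.233 V.
I(R2) = V_A / R2 = 8.233/1.63 = 5.051 A.

I ≈ 5.05 A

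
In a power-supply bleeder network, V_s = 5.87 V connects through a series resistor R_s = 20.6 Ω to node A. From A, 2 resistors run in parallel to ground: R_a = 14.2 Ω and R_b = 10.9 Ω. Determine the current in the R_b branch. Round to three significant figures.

Equivalent of the parallel group: R_p = 6.167 Ω.
V_A by voltage divider: V_A = 5.87 × 6.167/(20.6 + 6.167) = 1.352 V.
Branch current I = V_A/R_b = 1.352/10.9 = 0.1241 A.

I ≈ 0.124 A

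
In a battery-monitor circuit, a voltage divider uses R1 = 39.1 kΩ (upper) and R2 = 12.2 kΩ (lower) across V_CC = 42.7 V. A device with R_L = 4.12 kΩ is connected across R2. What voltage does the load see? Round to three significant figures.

V_out ≈ 3.12 V

R2 ‖ R_L = (12.2 × 4.12)/(12.2 + 4.12) = 3.080 kΩ.
Now apply the divider: V_out = 42.7 × 0.07302 = 3.118 V.
(Unloaded it would be 10.2 V; the load pulls it down.)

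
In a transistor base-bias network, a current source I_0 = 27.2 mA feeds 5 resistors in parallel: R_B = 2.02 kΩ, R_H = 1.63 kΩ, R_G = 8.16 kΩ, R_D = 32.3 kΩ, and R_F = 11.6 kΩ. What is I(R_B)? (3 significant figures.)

ΣG = 1/2.02 + 1/1.63 + 1/8.16 + 1/32.3 + 1/11.6 = 1.348.
By the current-divider rule, I = I_0 · G_k/ΣG = 27.2 × 0.3672 = 9.987 mA.

I ≈ 9.99 mA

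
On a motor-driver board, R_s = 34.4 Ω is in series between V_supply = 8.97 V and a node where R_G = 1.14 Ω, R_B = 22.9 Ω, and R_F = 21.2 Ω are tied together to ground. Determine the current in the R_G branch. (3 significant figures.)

Parallel bank: R_p = 1/(1/1.14 + 1/22.9 + 1/21.2) = 1.033 Ω.
Node voltage V_A = V_supply · R_p/(R_s + R_p) = 8.97 × 0.02915 = 0.2615 V.
I(R_G) = V_A / R_G = 0.2615/1.14 = 0.2294 A.

I ≈ 0.229 A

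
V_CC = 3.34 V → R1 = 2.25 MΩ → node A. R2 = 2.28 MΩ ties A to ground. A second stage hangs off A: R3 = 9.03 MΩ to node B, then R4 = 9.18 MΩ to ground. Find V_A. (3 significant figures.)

V_A ≈ 1.58 V

Node A sees R2 in parallel with the series input of stage 2, R3 + R4 = 18.21 MΩ.
R2 ‖ (R3+R4) = 2.026 MΩ.
So V_A = 3.34 × 0.4738 = 1.583 V.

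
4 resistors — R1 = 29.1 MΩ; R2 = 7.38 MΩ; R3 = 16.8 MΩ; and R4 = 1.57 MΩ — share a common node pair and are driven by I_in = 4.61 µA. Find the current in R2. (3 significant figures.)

ΣG = 1/29.1 + 1/7.38 + 1/16.8 + 1/1.57 = 0.8663.
By the current-divider rule, I = I_in · G_k/ΣG = 4.61 × 0.1564 = 0.7210 µA.

I ≈ 0.721 µA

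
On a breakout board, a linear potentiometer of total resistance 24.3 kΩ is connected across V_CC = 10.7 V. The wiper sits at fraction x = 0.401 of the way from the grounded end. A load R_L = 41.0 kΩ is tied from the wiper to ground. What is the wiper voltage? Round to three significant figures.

V_out ≈ 3.76 V

Lower segment x·R_p = 9.744 kΩ; upper segment (1−x)·R_p = 14.56 kΩ.
R_L loads the lower segment: effective lower R = 7.873 kΩ.
Then V_out = V_CC · 7.873/(14.56 + 7.873) = 3.756 V.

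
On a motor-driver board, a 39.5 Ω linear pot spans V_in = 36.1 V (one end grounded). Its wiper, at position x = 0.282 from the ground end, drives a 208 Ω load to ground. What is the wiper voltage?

The pot divides into 28.36 Ω above the wiper and 11.14 Ω below.
R_L loads the lower segment: effective lower R = 10.57 Ω.
Then V_out = V_in · 10.57/(28.36 + 10.57) = 9.803 V.

V_out ≈ 9.80 V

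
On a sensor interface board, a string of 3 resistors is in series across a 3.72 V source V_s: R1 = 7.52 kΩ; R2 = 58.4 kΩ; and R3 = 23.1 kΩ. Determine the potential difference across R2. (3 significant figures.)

ΣR = 7.52 + 58.4 + 23.1 = 89.02 kΩ.
By the voltage-divider rule, V = 3.72 × 58.40/89.02 = 2.440 V.

V ≈ 2.44 V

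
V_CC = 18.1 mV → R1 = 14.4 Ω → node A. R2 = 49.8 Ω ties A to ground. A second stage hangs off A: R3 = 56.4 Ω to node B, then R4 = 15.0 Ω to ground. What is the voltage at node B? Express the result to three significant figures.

Node A sees R2 in parallel with the series input of stage 2, R3 + R4 = 71.40 Ω.
R2 ‖ (R3+R4) = 29.34 Ω.
So V_A = 18.1 × 0.6708 = 12.14 mV.
Then the unloaded second divider: V_B = V_A × R4/(R3+R4) = 12.14 × 0.2101 = 2.551 mV.

V_B ≈ 2.55 mV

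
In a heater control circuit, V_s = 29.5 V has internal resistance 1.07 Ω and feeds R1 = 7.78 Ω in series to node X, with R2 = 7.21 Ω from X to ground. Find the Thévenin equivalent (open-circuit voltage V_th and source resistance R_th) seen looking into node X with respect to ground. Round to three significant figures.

V_th ≈ 13.2 V, R_th ≈ 3.97 Ω

R1' = 1.07 + 7.78 = 8.850 Ω (source resistance + R1).
V_th is the unloaded tap voltage: V_s · R2/(R1'+R2) = 29.5 × 0.4489 = 13.24 V.
With V_s suppressed (replaced by a short), R_th = R1' ‖ R2 = (8.850 × 7.21)/(8.850 + 7.21) = 3.973 Ω.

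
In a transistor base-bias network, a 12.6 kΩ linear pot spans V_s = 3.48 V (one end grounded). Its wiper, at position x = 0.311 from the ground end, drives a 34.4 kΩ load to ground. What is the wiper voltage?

V_out ≈ 1.00 V

Split the track: R_lower = x·R_p = 3.919 kΩ, R_upper = (1−x)·R_p = 8.681 kΩ.
R_L loads the lower segment: effective lower R = 3.518 kΩ.
V_out = 3.48 × 3.518/(8.681 + 3.518) = 1.004 V.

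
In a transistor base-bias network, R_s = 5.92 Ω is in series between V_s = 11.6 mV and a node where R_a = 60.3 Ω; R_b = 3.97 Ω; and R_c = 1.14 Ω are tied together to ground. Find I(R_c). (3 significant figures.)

I ≈ 1.31 mA

Equivalent of the parallel group: R_p = 0.8729 Ω.
V_A = 11.6 × 0.8729/6.793 = 1.491 mV.
Branch current I = V_A/R_c = 1.491/1.14 = 1.308 mA.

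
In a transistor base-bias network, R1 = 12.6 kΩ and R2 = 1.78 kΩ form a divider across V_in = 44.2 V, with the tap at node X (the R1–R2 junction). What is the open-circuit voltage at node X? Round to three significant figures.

With X open, the divider is unloaded: V_th = 44.2 × 1.78/14.38 = 5.471 V.

V_th ≈ 5.47 V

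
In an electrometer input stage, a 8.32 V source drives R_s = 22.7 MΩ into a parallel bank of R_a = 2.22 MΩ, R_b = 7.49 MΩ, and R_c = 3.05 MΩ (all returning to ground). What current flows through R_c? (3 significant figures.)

Equivalent of the parallel group: R_p = 1.097 MΩ.
Node voltage V_A = V_s · R_p/(R_s + R_p) = 8.32 × 0.04609 = 0.3834 V.
I(R_c) = V_A / R_c = 0.3834/3.05 = 0.1257 µA.
(Equivalently: I_total = 0.3496 µA, then current-divider fraction G_k/ΣG = 0.3596.)

I ≈ 0.126 µA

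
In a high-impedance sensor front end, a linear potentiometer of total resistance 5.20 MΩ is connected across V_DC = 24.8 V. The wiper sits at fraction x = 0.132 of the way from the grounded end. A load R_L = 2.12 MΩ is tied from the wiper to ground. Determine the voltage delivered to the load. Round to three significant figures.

V_out ≈ 2.56 V

The pot divides into 4.514 MΩ above the wiper and 0.6864 MΩ below.
Lower segment in parallel with the load: 0.6864 ‖ 2.12 = 0.5185 MΩ.
Loaded-divider output: V_out = 24.8 × 0.1030 = 2.555 V.
(Unloaded: V_out = x·V_DC = 3.27 V.)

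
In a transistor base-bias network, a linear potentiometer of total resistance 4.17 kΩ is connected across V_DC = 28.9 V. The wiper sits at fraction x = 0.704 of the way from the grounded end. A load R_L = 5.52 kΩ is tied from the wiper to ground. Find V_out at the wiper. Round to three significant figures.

Lower segment x·R_p = 2.936 kΩ; upper segment (1−x)·R_p = 1.234 kΩ.
(x·R_p) ‖ R_L = 1.916 kΩ.
Loaded-divider output: V_out = 28.9 × 0.6082 = 17.58 V.

V_out ≈ 17.6 V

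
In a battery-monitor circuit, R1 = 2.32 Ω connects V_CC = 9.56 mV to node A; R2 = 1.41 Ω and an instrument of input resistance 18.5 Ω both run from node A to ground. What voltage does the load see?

V_out ≈ 3.45 mV

R2 ‖ R_L = (1.41 × 18.5)/(1.41 + 18.5) = 1.310 Ω.
Now apply the divider: V_out = 9.56 × 0.3609 = 3.450 mV.
(Unloaded it would be 3.61 mV; the load pulls it down.)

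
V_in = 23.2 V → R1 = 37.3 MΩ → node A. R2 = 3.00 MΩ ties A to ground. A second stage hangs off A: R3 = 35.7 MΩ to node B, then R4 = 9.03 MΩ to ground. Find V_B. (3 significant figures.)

V_B ≈ 0.328 V

Looking into the second stage from A: R3 + R4 = 44.73 MΩ appears in parallel with R2.
Effective lower resistance at A: R2 ‖ 44.73 = 2.811 MΩ.
V_A = 23.2 × 2.811/(37.3 + 2.811) = 1.626 V.
Stage 2 is unloaded, so V_B = V_A · R4/(R3+R4) = 1.626 × 9.03/44.73 = 0.3283 V.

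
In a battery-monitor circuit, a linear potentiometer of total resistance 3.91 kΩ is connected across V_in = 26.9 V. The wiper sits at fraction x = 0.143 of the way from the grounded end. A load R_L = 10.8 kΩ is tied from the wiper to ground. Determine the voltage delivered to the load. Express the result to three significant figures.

The pot divides into 3.351 kΩ above the wiper and 0.5591 kΩ below.
(x·R_p) ‖ R_L = 0.5316 kΩ.
Loaded-divider output: V_out = 26.9 × 0.1369 = 3.683 V.
(Unloaded: V_out = x·V_in = 3.85 V.)

V_out ≈ 3.68 V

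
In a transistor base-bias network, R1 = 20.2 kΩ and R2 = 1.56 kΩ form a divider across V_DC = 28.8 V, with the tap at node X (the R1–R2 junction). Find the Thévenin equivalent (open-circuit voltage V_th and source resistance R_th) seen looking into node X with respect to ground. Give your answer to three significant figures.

V_th ≈ 2.06 V, R_th ≈ 1.45 kΩ

With X open, the divider is unloaded: V_th = 28.8 × 1.56/21.76 = 2.065 V.
With V_DC suppressed (replaced by a short), R_th = R1 ‖ R2 = (20.20 × 1.56)/(20.20 + 1.56) = 1.448 kΩ.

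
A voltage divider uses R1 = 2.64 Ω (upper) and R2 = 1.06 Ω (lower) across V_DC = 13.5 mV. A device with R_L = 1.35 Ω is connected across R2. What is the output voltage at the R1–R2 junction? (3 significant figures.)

V_out ≈ 2.48 mV

First combine the lower leg with the load: R2 ‖ R_L = 0.5938 Ω.
Now apply the divider: V_out = 13.5 × 0.1836 = 2.479 mV.
(Unloaded it would be 3.87 mV; the load pulls it down.)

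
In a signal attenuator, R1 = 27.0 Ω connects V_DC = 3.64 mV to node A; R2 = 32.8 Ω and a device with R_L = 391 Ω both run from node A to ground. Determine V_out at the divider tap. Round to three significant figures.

R2 ‖ R_L = (32.8 × 391)/(32.8 + 391) = 30.26 Ω.
Voltage divider with the loaded lower leg: V_out = 3.64 × 30.26/(27.0 + 30.26) = 3.64 × 0.5285 = 1.924 mV.
(Unloaded it would be 2.00 mV; the load pulls it down.)

V_out ≈ 1.92 mV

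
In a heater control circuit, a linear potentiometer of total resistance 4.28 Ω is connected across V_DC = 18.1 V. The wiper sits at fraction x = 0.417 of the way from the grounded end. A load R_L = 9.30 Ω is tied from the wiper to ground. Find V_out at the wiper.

Split the track: R_lower = x·R_p = 1.785 Ω, R_upper = (1−x)·R_p = 2.495 Ω.
Lower segment in parallel with the load: 1.785 ‖ 9.30 = 1.497 Ω.
Loaded-divider output: V_out = 18.1 × 0.3750 = 6.788 V.

V_out ≈ 6.79 V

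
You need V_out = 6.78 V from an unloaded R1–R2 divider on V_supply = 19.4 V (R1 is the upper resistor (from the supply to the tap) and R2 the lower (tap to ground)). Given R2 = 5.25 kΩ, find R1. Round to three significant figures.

V_out/V_supply = R2/(R1+R2) = 0.3495.
R1 = R2·(1/k − 1) = 5.25 × 1.861 = 9.772 kΩ.

R1 ≈ 9.77 kΩ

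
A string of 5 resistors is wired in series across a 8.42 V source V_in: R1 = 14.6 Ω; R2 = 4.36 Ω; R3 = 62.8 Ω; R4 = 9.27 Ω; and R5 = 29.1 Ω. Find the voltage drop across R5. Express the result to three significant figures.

V ≈ 2.04 V

Total series resistance ΣR = 14.6 + 4.36 + 62.8 + 9.27 + 29.1 = 120.1 Ω.
V = V_in · R/ΣR = 8.42 × 0.2422 = 2.040 V.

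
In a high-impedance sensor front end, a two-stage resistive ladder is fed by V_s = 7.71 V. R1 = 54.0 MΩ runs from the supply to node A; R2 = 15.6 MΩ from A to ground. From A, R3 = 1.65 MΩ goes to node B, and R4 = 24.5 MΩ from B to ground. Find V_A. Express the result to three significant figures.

The second stage (R3 + R4 = 26.15 MΩ) loads node A in parallel with R2.
Effective lower resistance at A: R2 ‖ 26.15 = 9.771 MΩ.
First divider: V_A = V_s · 9.771/(54.0 + 9.771) = 1.181 V.

V_A ≈ 1.18 V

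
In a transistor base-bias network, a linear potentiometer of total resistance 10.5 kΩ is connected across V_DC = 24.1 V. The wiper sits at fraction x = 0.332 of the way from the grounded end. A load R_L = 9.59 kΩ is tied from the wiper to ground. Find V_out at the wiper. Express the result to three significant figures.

V_out ≈ 6.44 V

Lower segment x·R_p = 3.486 kΩ; upper segment (1−x)·R_p = 7.014 kΩ.
(x·R_p) ‖ R_L = 2.557 kΩ.
V_out = 24.1 × 2.557/(7.014 + 2.557) = 6.438 V.
(Unloaded: V_out = x·V_DC = 8.00 V.)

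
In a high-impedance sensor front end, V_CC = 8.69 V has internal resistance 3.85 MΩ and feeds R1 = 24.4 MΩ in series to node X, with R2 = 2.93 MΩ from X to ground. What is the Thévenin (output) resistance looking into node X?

R_th ≈ 2.65 MΩ

R1' = 3.85 + 24.4 = 28.25 MΩ (source resistance + R1).
Looking into X with the source shorted: R_th = R1'·R2/(R1'+R2) = 28.25 × 2.93/31.18 = 2.655 MΩ.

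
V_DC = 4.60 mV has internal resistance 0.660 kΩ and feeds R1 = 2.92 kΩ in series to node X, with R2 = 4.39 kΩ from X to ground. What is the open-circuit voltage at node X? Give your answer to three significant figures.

V_th ≈ 2.53 mV

R1' = 0.660 + 2.92 = 3.580 kΩ (source resistance + R1).
V_th is the unloaded tap voltage: V_DC · R2/(R1'+R2) = 4.60 × 0.5508 = 2.534 mV.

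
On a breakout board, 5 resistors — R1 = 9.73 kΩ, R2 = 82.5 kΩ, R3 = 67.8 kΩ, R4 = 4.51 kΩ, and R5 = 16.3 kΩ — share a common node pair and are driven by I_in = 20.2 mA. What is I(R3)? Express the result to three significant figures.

I ≈ 0.722 mA

ΣG = 1/9.73 + 1/82.5 + 1/67.8 + 1/4.51 + 1/16.3 = 0.4127.
Current divider: I(R3) = I_in · G_k/ΣG = 20.2 × (0.01475/0.4127) = 20.2 × 0.03574 = 0.7219 mA.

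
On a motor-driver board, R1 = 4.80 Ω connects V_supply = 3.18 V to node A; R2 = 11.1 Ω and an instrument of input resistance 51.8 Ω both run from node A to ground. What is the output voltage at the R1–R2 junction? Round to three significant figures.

V_out ≈ 2.09 V

First combine the lower leg with the load: R2 ‖ R_L = 9.141 Ω.
Then V_out = V_supply · R2'/(R1 + R2') = 3.18 × 9.141/13.94 = 2.085 V.
(Unloaded it would be 2.22 V; the load pulls it down.)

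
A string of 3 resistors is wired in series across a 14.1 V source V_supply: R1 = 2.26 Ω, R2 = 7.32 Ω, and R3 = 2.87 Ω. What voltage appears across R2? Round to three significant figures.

Total series resistance ΣR = 2.26 + 7.32 + 2.87 = 12.45 Ω.
V = V_supply · R/ΣR = 14.1 × 0.5880 = 8.290 V.

V ≈ 8.29 V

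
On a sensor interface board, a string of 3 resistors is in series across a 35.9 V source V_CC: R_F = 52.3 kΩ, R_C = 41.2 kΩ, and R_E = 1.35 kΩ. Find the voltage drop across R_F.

V ≈ 19.8 V

Total series resistance ΣR = 52.3 + 41.2 + 1.35 = 94.85 kΩ.
V = V_CC · R/ΣR = 35.9 × 0.5514 = 19.80 V.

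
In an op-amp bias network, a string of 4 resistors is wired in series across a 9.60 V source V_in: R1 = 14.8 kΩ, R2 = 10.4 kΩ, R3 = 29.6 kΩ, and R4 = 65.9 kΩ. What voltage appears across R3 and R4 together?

V ≈ 7.60 V

Total series resistance ΣR = 14.8 + 10.4 + 29.6 + 65.9 = 120.7 kΩ.
R_{R3..R4} = 29.6 + 65.9 = 95.50 kΩ.
Voltage divider: V = V_in · (95.50 / 120.7) = 9.60 × 0.7912 = 7.596 V.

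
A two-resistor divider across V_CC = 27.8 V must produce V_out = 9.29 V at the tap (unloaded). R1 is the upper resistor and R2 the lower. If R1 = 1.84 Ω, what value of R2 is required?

R2 ≈ 0.923 Ω

Required fraction k = V_out/V_CC = 0.3342.
So R2 = R1 · V_out/(V_CC − V_out) = 1.84 × 9.29/(27.8 − 9.29) = 1.84 × 0.5019 = 0.9235 Ω.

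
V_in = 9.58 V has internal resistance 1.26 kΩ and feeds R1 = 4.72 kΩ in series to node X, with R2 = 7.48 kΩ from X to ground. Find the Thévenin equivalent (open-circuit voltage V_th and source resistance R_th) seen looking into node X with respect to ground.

R1' = 1.26 + 4.72 = 5.980 kΩ (source resistance + R1).
With X open, the divider is unloaded: V_th = 9.58 × 7.48/13.46 = 5.324 V.
Zeroing V_in shorts the top of R1' to ground, so R_th = R1' ‖ R2 = 3.323 kΩ.

V_th ≈ 5.32 V, R_th ≈ 3.32 kΩ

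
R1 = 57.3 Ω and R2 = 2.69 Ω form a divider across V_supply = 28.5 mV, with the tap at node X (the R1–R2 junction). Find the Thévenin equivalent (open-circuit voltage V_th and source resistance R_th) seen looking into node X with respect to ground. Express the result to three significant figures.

With X open, the divider is unloaded: V_th = 28.5 × 2.69/59.99 = 1.278 mV.
Zeroing V_supply shorts the top of R1 to ground, so R_th = R1 ‖ R2 = 2.569 Ω.

V_th ≈ 1.28 mV, R_th ≈ 2.57 Ω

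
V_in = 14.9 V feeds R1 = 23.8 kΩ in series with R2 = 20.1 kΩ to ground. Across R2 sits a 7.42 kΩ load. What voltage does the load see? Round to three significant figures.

V_out ≈ 2.76 V

R2 ‖ R_L = (20.1 × 7.42)/(20.1 + 7.42) = 5.419 kΩ.
Then V_out = V_in · R2'/(R1 + R2') = 14.9 × 5.419/29.22 = 2.764 V.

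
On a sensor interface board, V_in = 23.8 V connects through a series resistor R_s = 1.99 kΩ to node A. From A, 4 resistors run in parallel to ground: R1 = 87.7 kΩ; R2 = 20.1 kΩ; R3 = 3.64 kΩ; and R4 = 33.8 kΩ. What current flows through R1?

I ≈ 0.157 mA

Equivalent of the parallel group: R_p = 2.736 kΩ.
Node voltage V_A = V_in · R_p/(R_s + R_p) = 23.8 × 0.5789 = 13.78 V.
Branch current I = V_A/R1 = 13.78/87.7 = 0.1571 mA.
(Check via current divider: I_total = 5.036 mA; share G_k/ΣG = 0.03120 → same result.)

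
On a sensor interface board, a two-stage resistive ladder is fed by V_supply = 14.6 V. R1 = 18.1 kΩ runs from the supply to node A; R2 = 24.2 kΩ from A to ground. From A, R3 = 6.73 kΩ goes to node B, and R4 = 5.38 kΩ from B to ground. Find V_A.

V_A ≈ 4.50 V

Looking into the second stage from A: R3 + R4 = 12.11 kΩ appears in parallel with R2.
Effective lower resistance at A: R2 ‖ 12.11 = 8.071 kΩ.
So V_A = 14.6 × 0.3084 = 4.503 V.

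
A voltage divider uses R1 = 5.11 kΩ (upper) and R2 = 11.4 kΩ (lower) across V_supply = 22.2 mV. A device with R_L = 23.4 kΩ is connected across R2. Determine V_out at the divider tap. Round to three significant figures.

R2 ‖ R_L = (11.4 × 23.4)/(11.4 + 23.4) = 7.666 kΩ.
Now apply the divider: V_out = 22.2 × 0.6000 = 13.32 mV.

V_out ≈ 13.3 mV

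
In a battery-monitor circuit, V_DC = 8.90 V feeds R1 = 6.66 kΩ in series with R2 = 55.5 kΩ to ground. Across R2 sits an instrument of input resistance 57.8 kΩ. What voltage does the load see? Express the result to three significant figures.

V_out ≈ 7.21 V

The load sits in parallel with R2, giving an effective lower resistance R2' = R2·R_L/(R2+R_L) = 28.31 kΩ.
Then V_out = V_DC · R2'/(R1 + R2') = 8.90 × 28.31/34.97 = 7.205 V.
(Unloaded it would be 7.95 V; the load pulls it down.)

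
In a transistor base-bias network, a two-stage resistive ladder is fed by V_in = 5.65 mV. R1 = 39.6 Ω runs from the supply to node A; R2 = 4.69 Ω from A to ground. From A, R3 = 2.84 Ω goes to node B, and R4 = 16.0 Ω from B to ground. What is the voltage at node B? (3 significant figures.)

Looking into the second stage from A: R3 + R4 = 18.84 Ω appears in parallel with R2.
Effective lower resistance at A: R2 ‖ 18.84 = 3.755 Ω.
First divider: V_A = V_in · 3.755/(39.6 + 3.755) = 0.4894 mV.
V_B = V_A × 0.8493 = 0.4156 mV.

V_B ≈ 0.416 mV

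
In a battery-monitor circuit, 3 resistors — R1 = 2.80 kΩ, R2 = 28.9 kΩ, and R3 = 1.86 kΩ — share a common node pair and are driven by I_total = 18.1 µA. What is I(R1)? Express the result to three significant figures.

Conductances: ΣG = 1/2.80 + 1/28.9 + 1/1.86 = 0.9294 (1/kΩ).
Current divider: I(R1) = I_total · G_k/ΣG = 18.1 × (0.3571/0.9294) = 18.1 × 0.3843 = 6.955 µA.

I ≈ 6.96 µA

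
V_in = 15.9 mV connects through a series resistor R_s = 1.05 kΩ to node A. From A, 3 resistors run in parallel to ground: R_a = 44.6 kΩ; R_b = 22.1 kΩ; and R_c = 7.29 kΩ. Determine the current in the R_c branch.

I ≈ 1.79 µA

Equivalent of the parallel group: R_p = 4.882 kΩ.
Node voltage V_A = V_in · R_p/(R_s + R_p) = 15.9 × 0.8230 = 13.09 mV.
I(R_c) = V_A / R_c = 13.09/7.29 = 1.795 µA.
(Check via current divider: I_total = 2.680 µA; share G_k/ΣG = 0.6697 → same result.)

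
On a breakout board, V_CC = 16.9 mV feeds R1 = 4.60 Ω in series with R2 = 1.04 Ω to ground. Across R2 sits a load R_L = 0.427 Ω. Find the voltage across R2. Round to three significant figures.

V_out ≈ 1.04 mV

First combine the lower leg with the load: R2 ‖ R_L = 0.3027 Ω.
Then V_out = V_CC · R2'/(R1 + R2') = 16.9 × 0.3027/4.903 = 1.043 mV.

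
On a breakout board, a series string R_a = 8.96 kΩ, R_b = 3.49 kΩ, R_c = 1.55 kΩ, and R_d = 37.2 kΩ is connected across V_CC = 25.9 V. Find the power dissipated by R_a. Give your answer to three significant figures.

Series current I = V_CC/ΣR = 25.9/51.20 = 0.5059 mA.
P = I²R = 0.2559 × 8.96 = 2.293 mW.

P ≈ 2.29 mW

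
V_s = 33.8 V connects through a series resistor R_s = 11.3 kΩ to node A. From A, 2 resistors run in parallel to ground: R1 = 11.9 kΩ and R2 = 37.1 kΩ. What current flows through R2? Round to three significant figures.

I ≈ 0.404 mA

Parallel bank: R_p = 1/(1/11.9 + 1/37.1) = 9.010 kΩ.
Node voltage V_A = V_s · R_p/(R_s + R_p) = 33.8 × 0.4436 = 14.99 V.
Branch current I = V_A/R2 = 14.99/37.1 = 0.4042 mA.
(Check via current divider: I_total = 1.664 mA; share G_k/ΣG = 0.2429 → same result.)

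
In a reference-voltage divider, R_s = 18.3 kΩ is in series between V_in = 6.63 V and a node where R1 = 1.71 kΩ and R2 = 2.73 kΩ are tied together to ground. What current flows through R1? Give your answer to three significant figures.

Equivalent of the parallel group: R_p = 1.051 kΩ.
V_A = 6.63 × 1.051/19.35 = 0.3602 V.
I(R1) = V_A / R1 = 0.3602/1.71 = 0.2107 mA.
(Check via current divider: I_total = 0.3426 mA; share G_k/ΣG = 0.6149 → same result.)

I ≈ 0.211 mA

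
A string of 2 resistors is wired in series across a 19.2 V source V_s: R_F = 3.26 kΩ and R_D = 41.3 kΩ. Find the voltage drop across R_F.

ΣR = 3.26 + 41.3 = 44.56 kΩ.
Voltage divider: V = V_s · (3.260 / 44.56) = 19.2 × 0.07316 = 1.405 V.

V ≈ 1.40 V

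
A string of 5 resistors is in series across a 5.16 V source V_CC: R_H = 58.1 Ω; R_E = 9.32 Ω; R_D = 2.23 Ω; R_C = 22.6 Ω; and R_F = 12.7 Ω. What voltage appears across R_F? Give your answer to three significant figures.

Series total: ΣR = 58.1 + 9.32 + 2.23 + 22.6 + 12.7 = 105.0 Ω.
V = V_CC · R/ΣR = 5.16 × 0.1210 = 0.6244 V.

V ≈ 0.624 V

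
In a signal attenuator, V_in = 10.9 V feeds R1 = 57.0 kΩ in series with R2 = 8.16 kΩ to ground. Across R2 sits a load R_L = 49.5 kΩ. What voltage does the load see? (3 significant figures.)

The load sits in parallel with R2, giving an effective lower resistance R2' = R2·R_L/(R2+R_L) = 7.005 kΩ.
Then V_out = V_in · R2'/(R1 + R2') = 10.9 × 7.005/64.01 = 1.193 V.

V_out ≈ 1.19 V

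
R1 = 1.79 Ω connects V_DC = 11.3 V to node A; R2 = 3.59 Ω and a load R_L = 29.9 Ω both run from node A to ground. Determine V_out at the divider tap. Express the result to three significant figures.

The load sits in parallel with R2, giving an effective lower resistance R2' = R2·R_L/(R2+R_L) = 3.205 Ω.
Voltage divider with the loaded lower leg: V_out = 11.3 × 3.205/(1.79 + 3.205) = 11.3 × 0.6417 = 7.251 V.

V_out ≈ 7.25 V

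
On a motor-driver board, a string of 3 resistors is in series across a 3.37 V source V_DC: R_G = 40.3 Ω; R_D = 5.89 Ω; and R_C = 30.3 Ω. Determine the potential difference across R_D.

Series total: ΣR = 40.3 + 5.89 + 30.3 = 76.49 Ω.
V = V_DC · R/ΣR = 3.37 × 0.07700 = 0.2595 V.

V ≈ 0.260 V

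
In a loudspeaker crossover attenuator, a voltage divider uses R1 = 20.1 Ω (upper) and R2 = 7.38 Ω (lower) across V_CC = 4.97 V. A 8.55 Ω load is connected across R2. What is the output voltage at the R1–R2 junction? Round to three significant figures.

V_out ≈ 0.818 V

R2 ‖ R_L = (7.38 × 8.55)/(7.38 + 8.55) = 3.961 Ω.
Now apply the divider: V_out = 4.97 × 0.1646 = 0.8182 V.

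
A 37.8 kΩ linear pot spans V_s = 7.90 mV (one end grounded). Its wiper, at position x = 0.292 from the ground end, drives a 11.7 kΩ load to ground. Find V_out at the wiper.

V_out ≈ 1.38 mV

Lower segment x·R_p = 11.04 kΩ; upper segment (1−x)·R_p = 26.76 kΩ.
(x·R_p) ‖ R_L = 5.680 kΩ.
Then V_out = V_s · 5.680/(26.76 + 5.680) = 1.383 mV.
(Unloaded: V_out = x·V_s = 2.31 mV.)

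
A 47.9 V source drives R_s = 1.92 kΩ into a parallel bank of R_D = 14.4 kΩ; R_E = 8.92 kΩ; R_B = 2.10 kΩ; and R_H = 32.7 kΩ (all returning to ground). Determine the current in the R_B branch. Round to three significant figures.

Equivalent of the parallel group: R_p = 1.453 kΩ.
V_A by voltage divider: V_A = 47.9 × 1.453/(1.92 + 1.453) = 20.63 V.
I(R_B) = V_A / R_B = 20.63/2.10 = 9.825 mA.

I ≈ 9.82 mA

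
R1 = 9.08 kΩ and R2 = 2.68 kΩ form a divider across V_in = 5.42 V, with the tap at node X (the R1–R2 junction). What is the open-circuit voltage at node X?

V_th ≈ 1.24 V

Open-circuit (no load on X): V_th = V_in · R2/(R1 + R2) = 5.42 × 2.68/(9.080 + 2.68) = 1.235 V.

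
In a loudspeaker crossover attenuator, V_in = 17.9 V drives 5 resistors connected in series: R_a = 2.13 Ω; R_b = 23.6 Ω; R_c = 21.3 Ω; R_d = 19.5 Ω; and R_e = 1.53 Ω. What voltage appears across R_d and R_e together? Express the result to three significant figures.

V ≈ 5.53 V

Series total: ΣR = 2.13 + 23.6 + 21.3 + 19.5 + 1.53 = 68.06 Ω.
R_{R_d..R_e} = 19.5 + 1.53 = 21.03 Ω.
By the voltage-divider rule, V = 17.9 × 21.03/68.06 = 5.531 V.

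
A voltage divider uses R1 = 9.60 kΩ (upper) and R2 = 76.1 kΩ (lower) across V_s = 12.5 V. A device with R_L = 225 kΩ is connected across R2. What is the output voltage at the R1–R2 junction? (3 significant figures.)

V_out ≈ 10.7 V

R2 ‖ R_L = (76.1 × 225)/(76.1 + 225) = 56.87 kΩ.
Voltage divider with the loaded lower leg: V_out = 12.5 × 56.87/(9.60 + 56.87) = 12.5 × 0.8556 = 10.69 V.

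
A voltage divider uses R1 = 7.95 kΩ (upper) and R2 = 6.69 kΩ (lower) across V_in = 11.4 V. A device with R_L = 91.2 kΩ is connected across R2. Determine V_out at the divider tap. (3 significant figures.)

First combine the lower leg with the load: R2 ‖ R_L = 6.233 kΩ.
Voltage divider with the loaded lower leg: V_out = 11.4 × 6.233/(7.95 + 6.233) = 11.4 × 0.4395 = 5.010 V.
(Unloaded it would be 5.21 V; the load pulls it down.)

V_out ≈ 5.01 V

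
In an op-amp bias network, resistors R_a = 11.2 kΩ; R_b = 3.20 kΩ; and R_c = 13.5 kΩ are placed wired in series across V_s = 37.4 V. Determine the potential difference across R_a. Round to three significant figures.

ΣR = 11.2 + 3.20 + 13.5 = 27.90 kΩ.
V = V_s · R/ΣR = 37.4 × 0.4014 = 15.01 V.

V ≈ 15.0 V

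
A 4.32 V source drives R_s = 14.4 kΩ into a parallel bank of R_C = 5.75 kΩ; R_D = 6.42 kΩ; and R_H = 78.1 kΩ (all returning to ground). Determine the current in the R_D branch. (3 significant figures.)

Combine the parallel branches: R_p = (1/5.75 + 1/6.42 + 1/78.1)⁻¹ = 2.920 kΩ.
V_A = 4.32 × 2.920/17.32 = 0.7283 V.
Branch current I = V_A/R_D = 0.7283/6.42 = 0.1134 mA.
(Check via current divider: I_total = 0.2494 mA; share G_k/ΣG = 0.4548 → same result.)

I ≈ 0.113 mA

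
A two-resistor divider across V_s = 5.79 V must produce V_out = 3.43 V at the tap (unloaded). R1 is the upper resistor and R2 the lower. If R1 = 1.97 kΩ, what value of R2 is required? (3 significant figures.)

V_out/V_s = R2/(R1+R2) = 0.5924.
R2 = R1 · 0.5924/(1 − 0.5924) = 2.863 kΩ.

R2 ≈ 2.86 kΩ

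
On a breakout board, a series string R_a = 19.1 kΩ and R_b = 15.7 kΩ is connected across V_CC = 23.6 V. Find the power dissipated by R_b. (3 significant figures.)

P ≈ 7.22 mW

ΣR = 34.80 kΩ → I = 23.6/34.80 = 0.6782 mA.
P(R_b) = I²·R_b = (0.6782)² × 15.7 = 7.220 mW.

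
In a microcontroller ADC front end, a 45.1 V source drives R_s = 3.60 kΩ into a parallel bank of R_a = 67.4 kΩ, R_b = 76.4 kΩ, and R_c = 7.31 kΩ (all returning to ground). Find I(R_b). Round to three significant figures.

Parallel bank: R_p = 1/(1/67.4 + 1/76.4 + 1/7.31) = 6.071 kΩ.
V_A by voltage divider: V_A = 45.1 × 6.071/(3.60 + 6.071) = 28.31 V.
Branch current I = V_A/R_b = 28.31/76.4 = 0.3706 mA.

I ≈ 0.371 mA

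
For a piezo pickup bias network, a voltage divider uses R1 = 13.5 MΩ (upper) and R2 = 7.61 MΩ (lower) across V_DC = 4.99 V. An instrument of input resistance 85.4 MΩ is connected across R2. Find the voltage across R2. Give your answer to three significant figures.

V_out ≈ 1.70 V

First combine the lower leg with the load: R2 ‖ R_L = 6.987 MΩ.
Voltage divider with the loaded lower leg: V_out = 4.99 × 6.987/(13.5 + 6.987) = 4.99 × 0.3411 = 1.702 V.
(Unloaded it would be 1.80 V; the load pulls it down.)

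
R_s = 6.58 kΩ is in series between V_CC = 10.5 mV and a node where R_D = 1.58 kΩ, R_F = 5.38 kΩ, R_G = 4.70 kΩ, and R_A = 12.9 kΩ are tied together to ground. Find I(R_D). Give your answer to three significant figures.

I ≈ 0.801 µA

Equivalent of the parallel group: R_p = 0.9017 kΩ.
V_A = 10.5 × 0.9017/7.482 = 1.265 mV.
Branch current I = V_A/R_D = 1.265/1.58 = 0.8009 µA.
(Equivalently: I_total = 1.403 µA, then current-divider fraction G_k/ΣG = 0.5707.)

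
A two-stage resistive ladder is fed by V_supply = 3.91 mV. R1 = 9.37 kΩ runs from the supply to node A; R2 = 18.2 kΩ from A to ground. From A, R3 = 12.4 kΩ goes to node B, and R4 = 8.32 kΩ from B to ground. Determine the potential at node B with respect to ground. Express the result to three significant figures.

The second stage (R3 + R4 = 20.72 kΩ) loads node A in parallel with R2.
Effective lower resistance at A: R2 ‖ 20.72 = 9.689 kΩ.
First divider: V_A = V_supply · 9.689/(9.37 + 9.689) = 1.988 mV.
V_B = V_A × 0.4015 = 0.7982 mV.

V_B ≈ 0.798 mV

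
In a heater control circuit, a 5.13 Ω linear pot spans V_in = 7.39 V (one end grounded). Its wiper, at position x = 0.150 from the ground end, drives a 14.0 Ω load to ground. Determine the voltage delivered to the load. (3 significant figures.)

The pot divides into 4.361 Ω above the wiper and 0.7695 Ω below.
(x·R_p) ‖ R_L = 0.7294 Ω.
Then V_out = V_in · 0.7294/(4.361 + 0.7294) = 1.059 V.
(Unloaded: V_out = x·V_in = 1.11 V.)

V_out ≈ 1.06 V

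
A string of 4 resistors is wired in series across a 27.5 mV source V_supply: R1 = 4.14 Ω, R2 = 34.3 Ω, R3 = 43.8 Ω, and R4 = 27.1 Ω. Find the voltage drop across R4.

V ≈ 6.82 mV

Total series resistance ΣR = 4.14 + 34.3 + 43.8 + 27.1 = 109.3 Ω.
By the voltage-divider rule, V = 27.5 × 27.10/109.3 = 6.816 mV.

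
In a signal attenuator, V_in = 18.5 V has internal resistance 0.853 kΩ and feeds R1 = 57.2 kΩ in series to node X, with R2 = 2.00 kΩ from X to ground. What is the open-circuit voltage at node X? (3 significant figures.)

R1' = 0.853 + 57.2 = 58.05 kΩ (source resistance + R1).
Open-circuit (no load on X): V_th = V_in · R2/(R1' + R2) = 18.5 × 2.00/(58.05 + 2.00) = 0.6161 V.

V_th ≈ 0.616 V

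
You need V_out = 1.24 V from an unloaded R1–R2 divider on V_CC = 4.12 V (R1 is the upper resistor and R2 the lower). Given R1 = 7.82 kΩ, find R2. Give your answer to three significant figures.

R2 ≈ 3.37 kΩ

V_out/V_CC = R2/(R1+R2) = 0.3010.
So R2 = R1 · V_out/(V_CC − V_out) = 7.82 × 1.24/(4.12 − 1.24) = 7.82 × 0.4306 = 3.367 kΩ.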